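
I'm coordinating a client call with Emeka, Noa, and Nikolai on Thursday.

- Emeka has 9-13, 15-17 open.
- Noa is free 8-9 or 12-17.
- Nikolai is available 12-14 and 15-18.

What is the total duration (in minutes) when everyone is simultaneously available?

Emeka ∩ Noa: 12:00-13:00, 15:00-17:00.
Emeka ∩ Noa ∩ Nikolai: 12:00-13:00, 15:00-17:00.
Summing the common windows: 60 + 120 = 180 minutes.

180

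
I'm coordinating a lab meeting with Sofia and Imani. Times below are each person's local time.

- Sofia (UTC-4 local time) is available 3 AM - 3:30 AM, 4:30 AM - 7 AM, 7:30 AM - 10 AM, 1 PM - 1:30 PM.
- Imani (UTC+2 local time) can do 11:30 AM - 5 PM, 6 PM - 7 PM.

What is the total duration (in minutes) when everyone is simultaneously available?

Sofia in UTC: 07:00-07:30, 08:30-11:00, 11:30-14:00, 17:00-17:30 (add 4h to convert from UTC-4).
Imani in UTC: 09:30-15:00, 16:00-17:00 (subtract 2h to convert from UTC+2).
Sofia ∩ Imani: 09:30-11:00, 11:30-14:00.
Those are the intersection windows.
Summing the common windows: 90 + 150 = 240 minutes.

240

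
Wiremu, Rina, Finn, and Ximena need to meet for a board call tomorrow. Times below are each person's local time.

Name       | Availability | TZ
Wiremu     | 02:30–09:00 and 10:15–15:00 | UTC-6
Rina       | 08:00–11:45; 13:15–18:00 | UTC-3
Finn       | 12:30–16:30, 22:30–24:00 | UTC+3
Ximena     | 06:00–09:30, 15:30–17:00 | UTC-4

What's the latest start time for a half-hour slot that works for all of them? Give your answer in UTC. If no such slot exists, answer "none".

Wiremu in UTC: 08:30-15:00, 16:15-21:00 (add 6h to convert from UTC-6).
Rina in UTC: 11:00-14:45, 16:15-21:00 (add 3h to convert from UTC-3).
Finn in UTC: 09:30-13:30, 19:30-21:00 (subtract 3h to convert from UTC+3).
Ximena in UTC: 10:00-13:30, 19:30-21:00 (add 4h to convert from UTC-4).
Wiremu ∩ Rina: 11:00-14:45, 16:15-21:00.
Wiremu ∩ Rina ∩ Finn: 11:00-13:30, 19:30-21:00.
Wiremu ∩ Rina ∩ Finn ∩ Ximena: 11:00-13:30, 19:30-21:00.
The last common window of at least 30 minutes is 19:30-21:00; a 30-minute meeting can start as late as 20:30 and still end by 21:00.

20:30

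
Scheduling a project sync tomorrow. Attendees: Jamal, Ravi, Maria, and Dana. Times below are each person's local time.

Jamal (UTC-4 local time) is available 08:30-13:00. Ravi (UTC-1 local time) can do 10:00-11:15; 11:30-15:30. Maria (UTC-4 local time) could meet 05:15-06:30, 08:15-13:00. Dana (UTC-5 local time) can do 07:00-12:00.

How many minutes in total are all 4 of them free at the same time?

Jamal in UTC: 12:30-17:00 (add 4h to convert from UTC-4).
Ravi in UTC: 11:00-12:15, 12:30-16:30 (add 1h to convert from UTC-1).
Maria in UTC: 09:15-10:30, 12:15-17:00 (add 4h to convert from UTC-4).
Dana in UTC: 12:00-17:00 (add 5h to convert from UTC-5).
Jamal ∩ Ravi: 12:30-16:30.
Jamal ∩ Ravi ∩ Maria: 12:30-16:30.
Jamal ∩ Ravi ∩ Maria ∩ Dana: 12:30-16:30.
That's a single block of 240 minutes.

240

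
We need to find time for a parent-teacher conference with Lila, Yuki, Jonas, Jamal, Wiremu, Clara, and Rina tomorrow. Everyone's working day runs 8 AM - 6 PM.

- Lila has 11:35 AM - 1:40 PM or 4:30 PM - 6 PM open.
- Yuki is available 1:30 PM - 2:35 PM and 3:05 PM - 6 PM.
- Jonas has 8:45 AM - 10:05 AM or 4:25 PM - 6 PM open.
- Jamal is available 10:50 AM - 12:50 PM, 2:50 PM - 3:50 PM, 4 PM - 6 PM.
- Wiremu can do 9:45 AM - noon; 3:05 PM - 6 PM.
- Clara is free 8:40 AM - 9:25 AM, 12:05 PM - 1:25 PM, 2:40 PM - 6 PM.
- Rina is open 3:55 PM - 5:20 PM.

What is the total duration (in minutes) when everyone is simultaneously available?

Lila ∩ Yuki: 13:30-13:40, 16:30-18:00.
Lila ∩ Yuki ∩ Jonas: 16:30-18:00.
Lila ∩ Yuki ∩ Jonas ∩ Jamal: 16:30-18:00.
Lila ∩ Yuki ∩ Jonas ∩ Jamal ∩ Wiremu: 16:30-18:00.
Lila ∩ Yuki ∩ Jonas ∩ Jamal ∩ Wiremu ∩ Clara: 16:30-18:00.
Lila ∩ Yuki ∩ Jonas ∩ Jamal ∩ Wiremu ∩ Clara ∩ Rina: 16:30-17:20.
Those are the intersection windows.
That's a single block of 50 minutes.

50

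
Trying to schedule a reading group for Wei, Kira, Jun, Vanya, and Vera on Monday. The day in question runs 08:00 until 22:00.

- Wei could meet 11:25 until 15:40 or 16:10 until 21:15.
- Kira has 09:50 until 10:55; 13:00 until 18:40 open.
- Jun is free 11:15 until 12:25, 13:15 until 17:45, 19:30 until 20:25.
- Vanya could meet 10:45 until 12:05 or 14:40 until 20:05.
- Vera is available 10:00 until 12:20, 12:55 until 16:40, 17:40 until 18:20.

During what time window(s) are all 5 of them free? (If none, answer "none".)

Wei ∩ Kira: 13:00-15:40, 16:10-18:40.
Wei ∩ Kira ∩ Jun: 13:15-15:40, 16:10-17:45.
Wei ∩ Kira ∩ Jun ∩ Vanya: 14:40-15:40, 16:10-17:45.
Wei ∩ Kira ∩ Jun ∩ Vanya ∩ Vera: 14:40-15:40, 16:10-16:40, 17:40-17:45.

14:40-15:40, 16:10-16:40, 17:40-17:45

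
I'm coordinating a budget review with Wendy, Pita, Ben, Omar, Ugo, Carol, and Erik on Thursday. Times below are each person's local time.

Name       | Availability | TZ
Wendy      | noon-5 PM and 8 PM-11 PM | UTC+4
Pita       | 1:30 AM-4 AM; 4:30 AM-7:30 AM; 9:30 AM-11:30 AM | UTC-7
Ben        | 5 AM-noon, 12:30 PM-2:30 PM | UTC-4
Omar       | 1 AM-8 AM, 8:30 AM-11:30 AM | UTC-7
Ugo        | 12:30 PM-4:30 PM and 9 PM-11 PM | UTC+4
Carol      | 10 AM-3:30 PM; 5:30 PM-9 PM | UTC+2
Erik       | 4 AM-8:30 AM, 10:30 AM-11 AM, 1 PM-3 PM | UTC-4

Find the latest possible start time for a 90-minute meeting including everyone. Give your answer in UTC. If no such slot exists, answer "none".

Wendy in UTC: 08:00-13:00, 16:00-19:00 (subtract 4h to convert from UTC+4).
Pita in UTC: 08:30-11:00, 11:30-14:30, 16:30-18:30 (add 7h to convert from UTC-7).
Ben in UTC: 09:00-16:00, 16:30-18:30 (add 4h to convert from UTC-4).
Omar in UTC: 08:00-15:00, 15:30-18:30 (add 7h to convert from UTC-7).
Ugo in UTC: 08:30-12:30, 17:00-19:00 (subtract 4h to convert from UTC+4).
Carol in UTC: 08:00-13:30, 15:30-19:00 (subtract 2h to convert from UTC+2).
Erik in UTC: 08:00-12:30, 14:30-15:00, 17:00-19:00 (add 4h to convert from UTC-4).
Wendy ∩ Pita: 08:30-11:00, 11:30-13:00, 16:30-18:30.
Wendy ∩ Pita ∩ Ben: 09:00-11:00, 11:30-13:00, 16:30-18:30.
Wendy ∩ Pita ∩ Ben ∩ Omar: 09:00-11:00, 11:30-13:00, 16:30-18:30.
Wendy ∩ Pita ∩ Ben ∩ Omar ∩ Ugo: 09:00-11:00, 11:30-12:30, 17:00-18:30.
Wendy ∩ Pita ∩ Ben ∩ Omar ∩ Ugo ∩ Carol: 09:00-11:00, 11:30-12:30, 17:00-18:30.
Wendy ∩ Pita ∩ Ben ∩ Omar ∩ Ugo ∩ Carol ∩ Erik: 09:00-11:00, 11:30-12:30, 17:00-18:30.
Those are the intersection windows.
The last common window of at least 90 minutes is 17:00-18:30; a 90-minute meeting can start as late as 17:00 and still end by 18:30.

17:00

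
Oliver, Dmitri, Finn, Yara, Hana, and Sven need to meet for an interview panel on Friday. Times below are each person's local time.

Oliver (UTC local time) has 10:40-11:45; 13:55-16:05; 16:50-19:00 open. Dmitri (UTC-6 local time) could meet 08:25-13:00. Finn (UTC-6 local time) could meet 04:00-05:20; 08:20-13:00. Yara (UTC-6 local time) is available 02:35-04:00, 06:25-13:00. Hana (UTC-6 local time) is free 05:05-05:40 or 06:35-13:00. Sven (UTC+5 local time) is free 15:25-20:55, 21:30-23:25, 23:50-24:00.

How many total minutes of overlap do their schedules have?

195

Oliver in UTC: 10:40-11:45, 13:55-16:05, 16:50-19:00.
Dmitri in UTC: 14:25-19:00 (add 6h to convert from UTC-6).
Finn in UTC: 10:00-11:20, 14:20-19:00 (add 6h to convert from UTC-6).
Yara in UTC: 08:35-10:00, 12:25-19:00 (add 6h to convert from UTC-6).
Hana in UTC: 11:05-11:40, 12:35-19:00 (add 6h to convert from UTC-6).
Sven in UTC: 10:25-15:55, 16:30-18:25, 18:50-19:00 (subtract 5h to convert from UTC+5).
Oliver ∩ Dmitri: 14:25-16:05, 16:50-19:00.
Oliver ∩ Dmitri ∩ Finn: 14:25-16:05, 16:50-19:00.
Oliver ∩ Dmitri ∩ Finn ∩ Yara: 14:25-16:05, 16:50-19:00.
Oliver ∩ Dmitri ∩ Finn ∩ Yara ∩ Hana: 14:25-16:05, 16:50-19:00.
Oliver ∩ Dmitri ∩ Finn ∩ Yara ∩ Hana ∩ Sven: 14:25-15:55, 16:50-18:25, 18:50-19:00.
Summing the common windows: 90 + 95 + 10 = 195 minutes.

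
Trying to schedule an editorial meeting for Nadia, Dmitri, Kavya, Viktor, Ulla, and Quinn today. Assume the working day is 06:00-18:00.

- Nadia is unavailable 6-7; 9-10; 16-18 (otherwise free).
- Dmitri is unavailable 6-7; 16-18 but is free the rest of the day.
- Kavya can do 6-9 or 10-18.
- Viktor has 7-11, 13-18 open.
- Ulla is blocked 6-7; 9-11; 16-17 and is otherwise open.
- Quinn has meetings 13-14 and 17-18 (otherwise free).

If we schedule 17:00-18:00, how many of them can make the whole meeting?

Nadia free: 07:00-09:00, 10:00-16:00 (invert busy blocks within the working day).
Dmitri free: 07:00-16:00 (invert busy blocks within the working day).
Kavya free: 06:00-09:00, 10:00-18:00.
Viktor free: 07:00-11:00, 13:00-18:00.
Ulla free: 07:00-09:00, 11:00-16:00, 17:00-18:00 (invert busy blocks within the working day).
Quinn free: 06:00-13:00, 14:00-17:00 (invert busy blocks within the working day).
Kavya, Viktor, and Ulla can make the full 17:00-18:00 slot — that's 3.

3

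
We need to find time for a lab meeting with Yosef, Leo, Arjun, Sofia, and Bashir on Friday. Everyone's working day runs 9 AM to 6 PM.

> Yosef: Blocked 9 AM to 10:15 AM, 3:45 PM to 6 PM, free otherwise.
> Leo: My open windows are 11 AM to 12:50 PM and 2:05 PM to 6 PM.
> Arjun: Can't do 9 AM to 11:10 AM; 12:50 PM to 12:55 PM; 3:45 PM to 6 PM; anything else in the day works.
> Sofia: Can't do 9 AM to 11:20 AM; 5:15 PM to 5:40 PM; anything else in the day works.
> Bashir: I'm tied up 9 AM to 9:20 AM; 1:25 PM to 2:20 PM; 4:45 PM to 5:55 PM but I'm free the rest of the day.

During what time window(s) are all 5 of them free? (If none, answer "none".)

Yosef free: 10:15-15:45 (invert busy blocks within the working day).
Leo free: 11:00-12:50, 14:05-18:00.
Arjun free: 11:10-12:50, 12:55-15:45 (invert busy blocks within the working day).
Sofia free: 11:20-17:15, 17:40-18:00 (invert busy blocks within the working day).
Bashir free: 09:20-13:25, 14:20-16:45, 17:55-18:00 (invert busy blocks within the working day).
Yosef ∩ Leo: 11:00-12:50, 14:05-15:45.
Yosef ∩ Leo ∩ Arjun: 11:10-12:50, 14:05-15:45.
Yosef ∩ Leo ∩ Arjun ∩ Sofia: 11:20-12:50, 14:05-15:45.
Yosef ∩ Leo ∩ Arjun ∩ Sofia ∩ Bashir: 11:20-12:50, 14:20-15:45.

11:20-12:50, 14:20-15:45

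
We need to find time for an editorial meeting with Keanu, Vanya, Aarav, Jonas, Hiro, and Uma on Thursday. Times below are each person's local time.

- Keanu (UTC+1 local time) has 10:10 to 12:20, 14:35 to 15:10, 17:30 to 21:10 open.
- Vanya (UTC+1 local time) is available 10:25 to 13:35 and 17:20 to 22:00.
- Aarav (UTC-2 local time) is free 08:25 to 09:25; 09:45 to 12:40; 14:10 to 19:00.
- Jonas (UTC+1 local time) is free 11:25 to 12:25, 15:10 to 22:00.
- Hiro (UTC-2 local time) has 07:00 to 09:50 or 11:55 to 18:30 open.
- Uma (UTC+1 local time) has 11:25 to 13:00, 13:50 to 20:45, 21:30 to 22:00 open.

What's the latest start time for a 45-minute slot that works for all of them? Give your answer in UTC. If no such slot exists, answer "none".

19:00

Keanu in UTC: 09:10-11:20, 13:35-14:10, 16:30-20:10 (subtract 1h to convert from UTC+1).
Vanya in UTC: 09:25-12:35, 16:20-21:00 (subtract 1h to convert from UTC+1).
Aarav in UTC: 10:25-11:25, 11:45-14:40, 16:10-21:00 (add 2h to convert from UTC-2).
Jonas in UTC: 10:25-11:25, 14:10-21:00 (subtract 1h to convert from UTC+1).
Hiro in UTC: 09:00-11:50, 13:55-20:30 (add 2h to convert from UTC-2).
Uma in UTC: 10:25-12:00, 12:50-19:45, 20:30-21:00 (subtract 1h to convert from UTC+1).
Keanu ∩ Vanya: 09:25-11:20, 16:30-20:10.
Keanu ∩ Vanya ∩ Aarav: 10:25-11:20, 16:30-20:10.
Keanu ∩ Vanya ∩ Aarav ∩ Jonas: 10:25-11:20, 16:30-20:10.
Keanu ∩ Vanya ∩ Aarav ∩ Jonas ∩ Hiro: 10:25-11:20, 16:30-20:10.
Keanu ∩ Vanya ∩ Aarav ∩ Jonas ∩ Hiro ∩ Uma: 10:25-11:20, 16:30-19:45.
Those are the intersection windows.
The last common window of at least 45 minutes is 16:30-19:45; a 45-minute meeting can start as late as 19:00 and still end by 19:45.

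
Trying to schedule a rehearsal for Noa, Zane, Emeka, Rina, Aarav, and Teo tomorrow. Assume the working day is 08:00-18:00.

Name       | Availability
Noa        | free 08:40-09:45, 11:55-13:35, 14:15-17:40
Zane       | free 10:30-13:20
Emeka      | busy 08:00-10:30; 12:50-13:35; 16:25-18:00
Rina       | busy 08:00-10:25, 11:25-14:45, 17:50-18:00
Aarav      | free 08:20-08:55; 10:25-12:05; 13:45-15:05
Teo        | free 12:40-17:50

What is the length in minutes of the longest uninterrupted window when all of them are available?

0

Noa free: 08:40-09:45, 11:55-13:35, 14:15-17:40.
Zane free: 10:30-13:20.
Emeka free: 10:30-12:50, 13:35-16:25 (invert busy blocks within the working day).
Rina free: 10:25-11:25, 14:45-17:50 (invert busy blocks within the working day).
Aarav free: 08:20-08:55, 10:25-12:05, 13:45-15:05.
Teo free: 12:40-17:50.
Noa ∩ Zane: 11:55-13:20.
Noa ∩ Zane ∩ Emeka: 11:55-12:50.
Noa ∩ Zane ∩ Emeka ∩ Rina: ∅.
Noa ∩ Zane ∩ Emeka ∩ Rina ∩ Aarav: ∅.
Noa ∩ Zane ∩ Emeka ∩ Rina ∩ Aarav ∩ Teo: ∅.
There is no time when everyone is free.
No common window exists, so the longest block is 0 minutes.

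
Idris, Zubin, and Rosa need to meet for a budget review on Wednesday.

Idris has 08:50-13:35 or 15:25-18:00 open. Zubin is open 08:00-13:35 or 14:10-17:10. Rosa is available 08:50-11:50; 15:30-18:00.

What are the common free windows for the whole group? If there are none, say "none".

Idris ∩ Zubin: 08:50-13:35, 15:25-17:10.
Idris ∩ Zubin ∩ Rosa: 08:50-11:50, 15:30-17:10.

08:50-11:50, 15:30-17:10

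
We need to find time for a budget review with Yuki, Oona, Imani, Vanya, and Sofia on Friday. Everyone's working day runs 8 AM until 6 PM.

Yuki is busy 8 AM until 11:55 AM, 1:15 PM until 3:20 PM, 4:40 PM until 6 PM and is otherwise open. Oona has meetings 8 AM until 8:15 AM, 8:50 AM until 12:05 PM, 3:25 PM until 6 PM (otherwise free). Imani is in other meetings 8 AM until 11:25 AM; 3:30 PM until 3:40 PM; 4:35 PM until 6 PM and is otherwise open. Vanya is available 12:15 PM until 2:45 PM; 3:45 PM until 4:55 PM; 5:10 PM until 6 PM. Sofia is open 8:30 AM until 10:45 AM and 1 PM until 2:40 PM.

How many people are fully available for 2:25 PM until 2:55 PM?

Yuki free: 11:55-13:15, 15:20-16:40 (invert busy blocks within the working day).
Oona free: 08:15-08:50, 12:05-15:25 (invert busy blocks within the working day).
Imani free: 11:25-15:30, 15:40-16:35 (invert busy blocks within the working day).
Vanya free: 12:15-14:45, 15:45-16:55, 17:10-18:00.
Sofia free: 08:30-10:45, 13:00-14:40.
Oona and Imani can make the full 14:25-14:55 slot — that's 2.

2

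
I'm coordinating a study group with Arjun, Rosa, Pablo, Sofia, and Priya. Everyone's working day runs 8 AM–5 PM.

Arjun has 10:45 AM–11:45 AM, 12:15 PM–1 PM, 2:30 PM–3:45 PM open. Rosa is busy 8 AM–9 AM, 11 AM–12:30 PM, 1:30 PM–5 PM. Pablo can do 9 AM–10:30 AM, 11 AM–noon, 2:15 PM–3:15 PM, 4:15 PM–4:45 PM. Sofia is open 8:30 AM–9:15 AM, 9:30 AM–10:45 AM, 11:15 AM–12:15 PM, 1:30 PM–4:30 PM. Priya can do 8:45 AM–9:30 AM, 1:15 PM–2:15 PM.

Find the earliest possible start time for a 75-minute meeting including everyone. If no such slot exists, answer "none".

Arjun free: 10:45-11:45, 12:15-13:00, 14:30-15:45.
Rosa free: 09:00-11:00, 12:30-13:30 (invert busy blocks within the working day).
Pablo free: 09:00-10:30, 11:00-12:00, 14:15-15:15, 16:15-16:45.
Sofia free: 08:30-09:15, 09:30-10:45, 11:15-12:15, 13:30-16:30.
Priya free: 08:45-09:30, 13:15-14:15.
Arjun ∩ Rosa: 10:45-11:00, 12:30-13:00.
Arjun ∩ Rosa ∩ Pablo: ∅.
Arjun ∩ Rosa ∩ Pablo ∩ Sofia: ∅.
Arjun ∩ Rosa ∩ Pablo ∩ Sofia ∩ Priya: ∅.
There is no time when everyone is free.
No common window is at least 75 minutes long.

none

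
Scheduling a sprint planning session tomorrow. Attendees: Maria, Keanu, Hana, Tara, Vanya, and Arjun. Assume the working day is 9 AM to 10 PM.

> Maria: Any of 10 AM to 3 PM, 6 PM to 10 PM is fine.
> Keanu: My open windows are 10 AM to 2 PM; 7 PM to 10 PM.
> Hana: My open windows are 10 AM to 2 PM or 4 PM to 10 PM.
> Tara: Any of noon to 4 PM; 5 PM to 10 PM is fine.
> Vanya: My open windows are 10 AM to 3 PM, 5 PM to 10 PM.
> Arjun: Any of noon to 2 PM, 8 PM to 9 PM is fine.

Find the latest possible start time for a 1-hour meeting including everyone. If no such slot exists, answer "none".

20:00

Maria ∩ Keanu: 10:00-14:00, 19:00-22:00.
Maria ∩ Keanu ∩ Hana: 10:00-14:00, 19:00-22:00.
Maria ∩ Keanu ∩ Hana ∩ Tara: 12:00-14:00, 19:00-22:00.
Maria ∩ Keanu ∩ Hana ∩ Tara ∩ Vanya: 12:00-14:00, 19:00-22:00.
Maria ∩ Keanu ∩ Hana ∩ Tara ∩ Vanya ∩ Arjun: 12:00-14:00, 20:00-21:00.
So the common availability across everyone is 12:00-14:00, 20:00-21:00.
The last common window of at least 60 minutes is 20:00-21:00; a 60-minute meeting can start as late as 20:00 and still end by 21:00.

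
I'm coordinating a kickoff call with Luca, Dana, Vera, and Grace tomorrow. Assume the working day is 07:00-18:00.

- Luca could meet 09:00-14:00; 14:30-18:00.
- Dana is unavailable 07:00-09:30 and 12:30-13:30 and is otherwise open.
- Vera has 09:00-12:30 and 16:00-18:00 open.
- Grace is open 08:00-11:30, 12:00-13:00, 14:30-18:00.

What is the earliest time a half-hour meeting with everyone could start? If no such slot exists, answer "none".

09:30

Luca free: 09:00-14:00, 14:30-18:00.
Dana free: 09:30-12:30, 13:30-18:00 (invert busy blocks within the working day).
Vera free: 09:00-12:30, 16:00-18:00.
Grace free: 08:00-11:30, 12:00-13:00, 14:30-18:00.
Luca ∩ Dana: 09:30-12:30, 13:30-14:00, 14:30-18:00.
Luca ∩ Dana ∩ Vera: 09:30-12:30, 16:00-18:00.
Luca ∩ Dana ∩ Vera ∩ Grace: 09:30-11:30, 12:00-12:30, 16:00-18:00.
Those are the intersection windows.
The first common window of at least 30 minutes is 09:30-11:30, so the earliest start is 09:30.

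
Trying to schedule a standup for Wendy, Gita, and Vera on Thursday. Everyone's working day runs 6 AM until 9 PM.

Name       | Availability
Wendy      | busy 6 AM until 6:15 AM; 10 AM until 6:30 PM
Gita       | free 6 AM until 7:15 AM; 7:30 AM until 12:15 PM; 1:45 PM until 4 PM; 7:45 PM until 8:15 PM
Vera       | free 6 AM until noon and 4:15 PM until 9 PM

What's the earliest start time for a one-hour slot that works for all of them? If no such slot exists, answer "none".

06:15

Wendy free: 06:15-10:00, 18:30-21:00 (invert busy blocks within the working day).
Gita free: 06:00-07:15, 07:30-12:15, 13:45-16:00, 19:45-20:15.
Vera free: 06:00-12:00, 16:15-21:00.
Wendy ∩ Gita: 06:15-07:15, 07:30-10:00, 19:45-20:15.
Wendy ∩ Gita ∩ Vera: 06:15-07:15, 07:30-10:00, 19:45-20:15.
The first common window of at least 60 minutes is 06:15-07:15, so the earliest start is 06:15.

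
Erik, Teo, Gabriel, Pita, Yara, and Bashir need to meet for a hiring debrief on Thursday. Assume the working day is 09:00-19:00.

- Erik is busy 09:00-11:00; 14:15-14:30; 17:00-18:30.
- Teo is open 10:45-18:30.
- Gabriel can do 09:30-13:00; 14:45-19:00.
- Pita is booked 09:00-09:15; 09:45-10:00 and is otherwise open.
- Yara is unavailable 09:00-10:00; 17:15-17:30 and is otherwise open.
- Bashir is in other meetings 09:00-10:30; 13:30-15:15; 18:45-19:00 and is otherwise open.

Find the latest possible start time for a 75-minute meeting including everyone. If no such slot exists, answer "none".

Erik free: 11:00-14:15, 14:30-17:00, 18:30-19:00 (invert busy blocks within the working day).
Teo free: 10:45-18:30.
Gabriel free: 09:30-13:00, 14:45-19:00.
Pita free: 09:15-09:45, 10:00-19:00 (invert busy blocks within the working day).
Yara free: 10:00-17:15, 17:30-19:00 (invert busy blocks within the working day).
Bashir free: 10:30-13:30, 15:15-18:45 (invert busy blocks within the working day).
Erik ∩ Teo: 11:00-14:15, 14:30-17:00.
Erik ∩ Teo ∩ Gabriel: 11:00-13:00, 14:45-17:00.
Erik ∩ Teo ∩ Gabriel ∩ Pita: 11:00-13:00, 14:45-17:00.
Erik ∩ Teo ∩ Gabriel ∩ Pita ∩ Yara: 11:00-13:00, 14:45-17:00.
Erik ∩ Teo ∩ Gabriel ∩ Pita ∩ Yara ∩ Bashir: 11:00-13:00, 15:15-17:00.
The last common window of at least 75 minutes is 15:15-17:00; a 75-minute meeting can start as late as 15:45 and still end by 17:00.

15:45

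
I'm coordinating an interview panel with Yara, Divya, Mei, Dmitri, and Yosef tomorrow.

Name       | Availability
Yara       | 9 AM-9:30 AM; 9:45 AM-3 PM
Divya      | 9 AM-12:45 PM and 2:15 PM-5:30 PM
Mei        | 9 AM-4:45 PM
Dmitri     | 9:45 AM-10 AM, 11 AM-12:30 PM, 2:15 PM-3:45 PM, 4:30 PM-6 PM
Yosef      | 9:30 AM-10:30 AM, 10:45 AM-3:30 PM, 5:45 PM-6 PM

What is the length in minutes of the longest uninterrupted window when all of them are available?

Yara ∩ Divya: 09:00-09:30, 09:45-12:45, 14:15-15:00.
Yara ∩ Divya ∩ Mei: 09:00-09:30, 09:45-12:45, 14:15-15:00.
Yara ∩ Divya ∩ Mei ∩ Dmitri: 09:45-10:00, 11:00-12:30, 14:15-15:00.
Yara ∩ Divya ∩ Mei ∩ Dmitri ∩ Yosef: 09:45-10:00, 11:00-12:30, 14:15-15:00.
The longest is 11:00-12:30 at 90 minutes.

90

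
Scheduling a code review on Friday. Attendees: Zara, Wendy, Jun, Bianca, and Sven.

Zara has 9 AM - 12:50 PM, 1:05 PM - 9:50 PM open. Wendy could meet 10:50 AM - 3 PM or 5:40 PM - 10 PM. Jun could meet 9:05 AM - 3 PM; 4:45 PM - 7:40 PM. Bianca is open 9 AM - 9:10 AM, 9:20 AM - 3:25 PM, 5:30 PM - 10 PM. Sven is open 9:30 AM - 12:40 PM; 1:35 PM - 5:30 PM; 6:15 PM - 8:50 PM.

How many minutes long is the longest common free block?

Zara ∩ Wendy: 10:50-12:50, 13:05-15:00, 17:40-21:50.
Zara ∩ Wendy ∩ Jun: 10:50-12:50, 13:05-15:00, 17:40-19:40.
Zara ∩ Wendy ∩ Jun ∩ Bianca: 10:50-12:50, 13:05-15:00, 17:40-19:40.
Zara ∩ Wendy ∩ Jun ∩ Bianca ∩ Sven: 10:50-12:40, 13:35-15:00, 18:15-19:40.
Those are the intersection windows.
The longest is 10:50-12:40 at 110 minutes.

110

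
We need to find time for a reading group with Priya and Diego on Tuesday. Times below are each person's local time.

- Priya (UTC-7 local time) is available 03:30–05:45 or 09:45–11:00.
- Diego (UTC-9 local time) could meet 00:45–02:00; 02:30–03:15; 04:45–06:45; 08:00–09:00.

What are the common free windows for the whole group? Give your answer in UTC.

Priya in UTC: 10:30-12:45, 16:45-18:00 (add 7h to convert from UTC-7).
Diego in UTC: 09:45-11:00, 11:30-12:15, 13:45-15:45, 17:00-18:00 (add 9h to convert from UTC-9).
Priya ∩ Diego: 10:30-11:00, 11:30-12:15, 17:00-18:00.
So the common availability across everyone is 10:30-11:00, 11:30-12:15, 17:00-18:00.

10:30-11:00, 11:30-12:15, 17:00-18:00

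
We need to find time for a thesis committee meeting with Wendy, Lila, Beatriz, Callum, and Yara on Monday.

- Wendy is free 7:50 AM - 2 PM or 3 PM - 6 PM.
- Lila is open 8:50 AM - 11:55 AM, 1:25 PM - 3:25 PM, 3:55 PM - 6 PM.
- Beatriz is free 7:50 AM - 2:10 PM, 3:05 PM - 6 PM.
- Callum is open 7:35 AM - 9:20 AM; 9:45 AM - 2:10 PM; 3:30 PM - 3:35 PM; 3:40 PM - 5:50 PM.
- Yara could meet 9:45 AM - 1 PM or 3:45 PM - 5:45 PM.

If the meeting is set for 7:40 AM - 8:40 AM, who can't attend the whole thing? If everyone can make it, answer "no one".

Wendy: not fully free for 07:40-08:40. Lila: not fully free for 07:40-08:40. Beatriz: not fully free for 07:40-08:40. Callum: free for 07:40-08:40. Yara: not fully free for 07:40-08:40.

Beatriz, Lila, Wendy, Yara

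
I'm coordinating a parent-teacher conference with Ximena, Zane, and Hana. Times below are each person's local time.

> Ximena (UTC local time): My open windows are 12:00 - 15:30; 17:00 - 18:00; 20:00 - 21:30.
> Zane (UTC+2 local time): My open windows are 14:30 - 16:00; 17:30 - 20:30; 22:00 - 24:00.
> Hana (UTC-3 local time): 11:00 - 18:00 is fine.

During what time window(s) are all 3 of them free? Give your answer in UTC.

Ximena in UTC: 12:00-15:30, 17:00-18:00, 20:00-21:30.
Zane in UTC: 12:30-14:00, 15:30-18:30, 20:00-22:00 (subtract 2h to convert from UTC+2).
Hana in UTC: 14:00-21:00 (add 3h to convert from UTC-3).
Ximena ∩ Zane: 12:30-14:00, 17:00-18:00, 20:00-21:30.
Ximena ∩ Zane ∩ Hana: 17:00-18:00, 20:00-21:00.
Those are the intersection windows.

17:00-18:00, 20:00-21:00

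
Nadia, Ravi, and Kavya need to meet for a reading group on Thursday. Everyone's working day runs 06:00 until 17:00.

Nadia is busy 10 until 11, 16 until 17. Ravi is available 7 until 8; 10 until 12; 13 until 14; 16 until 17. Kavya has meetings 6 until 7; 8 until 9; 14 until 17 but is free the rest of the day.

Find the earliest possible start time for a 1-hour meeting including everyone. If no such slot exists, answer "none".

Nadia free: 06:00-10:00, 11:00-16:00 (invert busy blocks within the working day).
Ravi free: 07:00-08:00, 10:00-12:00, 13:00-14:00, 16:00-17:00.
Kavya free: 07:00-08:00, 09:00-14:00 (invert busy blocks within the working day).
Nadia ∩ Ravi: 07:00-08:00, 11:00-12:00, 13:00-14:00.
Nadia ∩ Ravi ∩ Kavya: 07:00-08:00, 11:00-12:00, 13:00-14:00.
The first common window of at least 60 minutes is 07:00-08:00, so the earliest start is 07:00.

07:00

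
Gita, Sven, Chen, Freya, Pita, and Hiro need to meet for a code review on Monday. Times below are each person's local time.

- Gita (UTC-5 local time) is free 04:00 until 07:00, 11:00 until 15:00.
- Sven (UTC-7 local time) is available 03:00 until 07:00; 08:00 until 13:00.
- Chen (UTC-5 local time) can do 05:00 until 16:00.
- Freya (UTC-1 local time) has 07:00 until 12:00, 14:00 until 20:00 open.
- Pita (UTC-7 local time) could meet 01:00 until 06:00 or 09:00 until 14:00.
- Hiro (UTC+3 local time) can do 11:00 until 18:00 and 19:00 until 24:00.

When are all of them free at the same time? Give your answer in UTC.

Gita in UTC: 09:00-12:00, 16:00-20:00 (add 5h to convert from UTC-5).
Sven in UTC: 10:00-14:00, 15:00-20:00 (add 7h to convert from UTC-7).
Chen in UTC: 10:00-21:00 (add 5h to convert from UTC-5).
Freya in UTC: 08:00-13:00, 15:00-21:00 (add 1h to convert from UTC-1).
Pita in UTC: 08:00-13:00, 16:00-21:00 (add 7h to convert from UTC-7).
Hiro in UTC: 08:00-15:00, 16:00-21:00 (subtract 3h to convert from UTC+3).
Gita ∩ Sven: 10:00-12:00, 16:00-20:00.
Gita ∩ Sven ∩ Chen: 10:00-12:00, 16:00-20:00.
Gita ∩ Sven ∩ Chen ∩ Freya: 10:00-12:00, 16:00-20:00.
Gita ∩ Sven ∩ Chen ∩ Freya ∩ Pita: 10:00-12:00, 16:00-20:00.
Gita ∩ Sven ∩ Chen ∩ Freya ∩ Pita ∩ Hiro: 10:00-12:00, 16:00-20:00.

10:00-12:00, 16:00-20:00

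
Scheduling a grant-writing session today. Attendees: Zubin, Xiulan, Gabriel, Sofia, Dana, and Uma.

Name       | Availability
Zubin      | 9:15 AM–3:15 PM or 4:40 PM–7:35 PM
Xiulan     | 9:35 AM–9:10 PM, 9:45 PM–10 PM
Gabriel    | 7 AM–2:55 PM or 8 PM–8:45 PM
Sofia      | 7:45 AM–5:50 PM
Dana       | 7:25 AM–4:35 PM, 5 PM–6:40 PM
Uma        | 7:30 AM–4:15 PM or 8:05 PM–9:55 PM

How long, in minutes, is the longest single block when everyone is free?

320

Zubin ∩ Xiulan: 09:35-15:15, 16:40-19:35.
Zubin ∩ Xiulan ∩ Gabriel: 09:35-14:55.
Zubin ∩ Xiulan ∩ Gabriel ∩ Sofia: 09:35-14:55.
Zubin ∩ Xiulan ∩ Gabriel ∩ Sofia ∩ Dana: 09:35-14:55.
Zubin ∩ Xiulan ∩ Gabriel ∩ Sofia ∩ Dana ∩ Uma: 09:35-14:55.
Those are the intersection windows.
The longest is 09:35-14:55 at 320 minutes.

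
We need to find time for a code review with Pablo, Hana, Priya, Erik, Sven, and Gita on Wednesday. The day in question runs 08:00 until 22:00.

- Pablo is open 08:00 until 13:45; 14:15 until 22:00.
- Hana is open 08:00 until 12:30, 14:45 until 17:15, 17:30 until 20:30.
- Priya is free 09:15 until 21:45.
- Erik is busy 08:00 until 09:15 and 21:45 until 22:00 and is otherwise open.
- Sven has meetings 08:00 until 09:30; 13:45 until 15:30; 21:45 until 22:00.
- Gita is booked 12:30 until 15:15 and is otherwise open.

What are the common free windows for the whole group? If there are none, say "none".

09:30-12:30, 15:30-17:15, 17:30-20:30

Pablo free: 08:00-13:45, 14:15-22:00.
Hana free: 08:00-12:30, 14:45-17:15, 17:30-20:30.
Priya free: 09:15-21:45.
Erik free: 09:15-21:45 (invert busy blocks within the working day).
Sven free: 09:30-13:45, 15:30-21:45 (invert busy blocks within the working day).
Gita free: 08:00-12:30, 15:15-22:00 (invert busy blocks within the working day).
Pablo ∩ Hana: 08:00-12:30, 14:45-17:15, 17:30-20:30.
Pablo ∩ Hana ∩ Priya: 09:15-12:30, 14:45-17:15, 17:30-20:30.
Pablo ∩ Hana ∩ Priya ∩ Erik: 09:15-12:30, 14:45-17:15, 17:30-20:30.
Pablo ∩ Hana ∩ Priya ∩ Erik ∩ Sven: 09:30-12:30, 15:30-17:15, 17:30-20:30.
Pablo ∩ Hana ∩ Priya ∩ Erik ∩ Sven ∩ Gita: 09:30-12:30, 15:30-17:15, 17:30-20:30.
So the common availability across everyone is 09:30-12:30, 15:30-17:15, 17:30-20:30.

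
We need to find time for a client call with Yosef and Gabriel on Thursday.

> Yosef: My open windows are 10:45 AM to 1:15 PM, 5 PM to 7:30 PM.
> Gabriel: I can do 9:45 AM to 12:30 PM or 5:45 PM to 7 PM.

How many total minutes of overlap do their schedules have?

180

Yosef ∩ Gabriel: 10:45-12:30, 17:45-19:00.
Summing the common windows: 105 + 75 = 180 minutes.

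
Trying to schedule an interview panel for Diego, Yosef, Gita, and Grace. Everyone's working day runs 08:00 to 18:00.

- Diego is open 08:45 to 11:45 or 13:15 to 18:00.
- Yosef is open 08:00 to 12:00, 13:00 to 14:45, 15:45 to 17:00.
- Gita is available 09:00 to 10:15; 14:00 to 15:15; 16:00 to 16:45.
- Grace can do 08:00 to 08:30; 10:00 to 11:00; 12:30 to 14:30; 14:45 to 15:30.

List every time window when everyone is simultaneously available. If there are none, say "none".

10:00-10:15, 14:00-14:30

Diego ∩ Yosef: 08:45-11:45, 13:15-14:45, 15:45-17:00.
Diego ∩ Yosef ∩ Gita: 09:00-10:15, 14:00-14:45, 16:00-16:45.
Diego ∩ Yosef ∩ Gita ∩ Grace: 10:00-10:15, 14:00-14:30.
So the common availability across everyone is 10:00-10:15, 14:00-14:30.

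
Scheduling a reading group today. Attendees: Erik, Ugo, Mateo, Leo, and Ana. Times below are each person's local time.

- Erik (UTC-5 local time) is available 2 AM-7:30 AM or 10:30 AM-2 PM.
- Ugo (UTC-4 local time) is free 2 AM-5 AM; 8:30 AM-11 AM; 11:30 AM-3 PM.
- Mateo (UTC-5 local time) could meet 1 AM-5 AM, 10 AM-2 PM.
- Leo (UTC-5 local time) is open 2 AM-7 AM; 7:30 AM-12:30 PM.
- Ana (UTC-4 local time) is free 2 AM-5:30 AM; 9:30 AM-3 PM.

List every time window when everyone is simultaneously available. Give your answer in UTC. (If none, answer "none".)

07:00-09:00, 15:30-17:30

Erik in UTC: 07:00-12:30, 15:30-19:00 (add 5h to convert from UTC-5).
Ugo in UTC: 06:00-09:00, 12:30-15:00, 15:30-19:00 (add 4h to convert from UTC-4).
Mateo in UTC: 06:00-10:00, 15:00-19:00 (add 5h to convert from UTC-5).
Leo in UTC: 07:00-12:00, 12:30-17:30 (add 5h to convert from UTC-5).
Ana in UTC: 06:00-09:30, 13:30-19:00 (add 4h to convert from UTC-4).
Erik ∩ Ugo: 07:00-09:00, 15:30-19:00.
Erik ∩ Ugo ∩ Mateo: 07:00-09:00, 15:30-19:00.
Erik ∩ Ugo ∩ Mateo ∩ Leo: 07:00-09:00, 15:30-17:30.
Erik ∩ Ugo ∩ Mateo ∩ Leo ∩ Ana: 07:00-09:00, 15:30-17:30.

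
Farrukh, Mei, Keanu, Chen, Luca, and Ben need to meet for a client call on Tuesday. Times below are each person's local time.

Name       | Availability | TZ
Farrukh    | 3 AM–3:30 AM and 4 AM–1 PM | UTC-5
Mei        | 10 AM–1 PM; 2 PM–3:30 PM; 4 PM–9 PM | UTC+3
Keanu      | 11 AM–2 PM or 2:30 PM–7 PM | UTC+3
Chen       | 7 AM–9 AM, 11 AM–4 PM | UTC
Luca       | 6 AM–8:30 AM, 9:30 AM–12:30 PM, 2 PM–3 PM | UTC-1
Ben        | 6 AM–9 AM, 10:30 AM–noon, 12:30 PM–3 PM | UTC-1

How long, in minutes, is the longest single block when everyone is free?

60

Farrukh in UTC: 08:00-08:30, 09:00-18:00 (add 5h to convert from UTC-5).
Mei in UTC: 07:00-10:00, 11:00-12:30, 13:00-18:00 (subtract 3h to convert from UTC+3).
Keanu in UTC: 08:00-11:00, 11:30-16:00 (subtract 3h to convert from UTC+3).
Chen in UTC: 07:00-09:00, 11:00-16:00.
Luca in UTC: 07:00-09:30, 10:30-13:30, 15:00-16:00 (add 1h to convert from UTC-1).
Ben in UTC: 07:00-10:00, 11:30-13:00, 13:30-16:00 (add 1h to convert from UTC-1).
Farrukh ∩ Mei: 08:00-08:30, 09:00-10:00, 11:00-12:30, 13:00-18:00.
Farrukh ∩ Mei ∩ Keanu: 08:00-08:30, 09:00-10:00, 11:30-12:30, 13:00-16:00.
Farrukh ∩ Mei ∩ Keanu ∩ Chen: 08:00-08:30, 11:30-12:30, 13:00-16:00.
Farrukh ∩ Mei ∩ Keanu ∩ Chen ∩ Luca: 08:00-08:30, 11:30-12:30, 13:00-13:30, 15:00-16:00.
Farrukh ∩ Mei ∩ Keanu ∩ Chen ∩ Luca ∩ Ben: 08:00-08:30, 11:30-12:30, 15:00-16:00.
Those are the intersection windows.
The longest is 11:30-12:30 at 60 minutes.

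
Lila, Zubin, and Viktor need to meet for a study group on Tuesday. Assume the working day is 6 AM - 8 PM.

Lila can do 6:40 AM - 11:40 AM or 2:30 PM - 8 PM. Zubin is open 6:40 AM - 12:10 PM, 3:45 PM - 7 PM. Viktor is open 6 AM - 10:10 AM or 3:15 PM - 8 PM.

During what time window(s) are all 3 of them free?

Lila ∩ Zubin: 06:40-11:40, 15:45-19:00.
Lila ∩ Zubin ∩ Viktor: 06:40-10:10, 15:45-19:00.

06:40-10:10, 15:45-19:00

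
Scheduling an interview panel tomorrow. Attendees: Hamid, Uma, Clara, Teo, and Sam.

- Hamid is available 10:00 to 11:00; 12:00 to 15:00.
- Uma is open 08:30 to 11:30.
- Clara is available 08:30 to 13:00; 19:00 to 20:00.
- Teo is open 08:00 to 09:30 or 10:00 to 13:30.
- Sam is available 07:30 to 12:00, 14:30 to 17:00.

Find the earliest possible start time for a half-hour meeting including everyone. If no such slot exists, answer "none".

Hamid ∩ Uma: 10:00-11:00.
Hamid ∩ Uma ∩ Clara: 10:00-11:00.
Hamid ∩ Uma ∩ Clara ∩ Teo: 10:00-11:00.
Hamid ∩ Uma ∩ Clara ∩ Teo ∩ Sam: 10:00-11:00.
The first common window of at least 30 minutes is 10:00-11:00, so the earliest start is 10:00.

10:00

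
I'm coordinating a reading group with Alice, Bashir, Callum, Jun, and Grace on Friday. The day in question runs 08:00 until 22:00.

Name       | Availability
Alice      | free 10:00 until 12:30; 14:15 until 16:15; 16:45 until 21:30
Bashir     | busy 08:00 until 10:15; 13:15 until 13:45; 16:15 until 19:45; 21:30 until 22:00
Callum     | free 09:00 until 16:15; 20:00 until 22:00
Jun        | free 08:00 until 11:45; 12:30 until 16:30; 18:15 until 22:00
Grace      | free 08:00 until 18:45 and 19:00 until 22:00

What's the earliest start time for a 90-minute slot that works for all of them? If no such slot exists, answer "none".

10:15

Alice free: 10:00-12:30, 14:15-16:15, 16:45-21:30.
Bashir free: 10:15-13:15, 13:45-16:15, 19:45-21:30 (invert busy blocks within the working day).
Callum free: 09:00-16:15, 20:00-22:00.
Jun free: 08:00-11:45, 12:30-16:30, 18:15-22:00.
Grace free: 08:00-18:45, 19:00-22:00.
Alice ∩ Bashir: 10:15-12:30, 14:15-16:15, 19:45-21:30.
Alice ∩ Bashir ∩ Callum: 10:15-12:30, 14:15-16:15, 20:00-21:30.
Alice ∩ Bashir ∩ Callum ∩ Jun: 10:15-11:45, 14:15-16:15, 20:00-21:30.
Alice ∩ Bashir ∩ Callum ∩ Jun ∩ Grace: 10:15-11:45, 14:15-16:15, 20:00-21:30.
So the common availability across everyone is 10:15-11:45, 14:15-16:15, 20:00-21:30.
The first common window of at least 90 minutes is 10:15-11:45, so the earliest start is 10:15.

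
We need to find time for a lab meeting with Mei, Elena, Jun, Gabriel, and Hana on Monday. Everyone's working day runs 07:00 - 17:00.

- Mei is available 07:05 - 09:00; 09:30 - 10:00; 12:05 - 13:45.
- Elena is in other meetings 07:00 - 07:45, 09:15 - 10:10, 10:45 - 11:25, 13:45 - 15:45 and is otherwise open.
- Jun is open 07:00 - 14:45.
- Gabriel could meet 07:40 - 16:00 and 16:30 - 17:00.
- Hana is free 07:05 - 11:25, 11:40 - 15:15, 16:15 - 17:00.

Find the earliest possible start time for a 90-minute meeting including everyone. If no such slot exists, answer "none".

12:05

Mei free: 07:05-09:00, 09:30-10:00, 12:05-13:45.
Elena free: 07:45-09:15, 10:10-10:45, 11:25-13:45, 15:45-17:00 (invert busy blocks within the working day).
Jun free: 07:00-14:45.
Gabriel free: 07:40-16:00, 16:30-17:00.
Hana free: 07:05-11:25, 11:40-15:15, 16:15-17:00.
Mei ∩ Elena: 07:45-09:00, 12:05-13:45.
Mei ∩ Elena ∩ Jun: 07:45-09:00, 12:05-13:45.
Mei ∩ Elena ∩ Jun ∩ Gabriel: 07:45-09:00, 12:05-13:45.
Mei ∩ Elena ∩ Jun ∩ Gabriel ∩ Hana: 07:45-09:00, 12:05-13:45.
Those are the intersection windows.
The first common window of at least 90 minutes is 12:05-13:45, so the earliest start is 12:05.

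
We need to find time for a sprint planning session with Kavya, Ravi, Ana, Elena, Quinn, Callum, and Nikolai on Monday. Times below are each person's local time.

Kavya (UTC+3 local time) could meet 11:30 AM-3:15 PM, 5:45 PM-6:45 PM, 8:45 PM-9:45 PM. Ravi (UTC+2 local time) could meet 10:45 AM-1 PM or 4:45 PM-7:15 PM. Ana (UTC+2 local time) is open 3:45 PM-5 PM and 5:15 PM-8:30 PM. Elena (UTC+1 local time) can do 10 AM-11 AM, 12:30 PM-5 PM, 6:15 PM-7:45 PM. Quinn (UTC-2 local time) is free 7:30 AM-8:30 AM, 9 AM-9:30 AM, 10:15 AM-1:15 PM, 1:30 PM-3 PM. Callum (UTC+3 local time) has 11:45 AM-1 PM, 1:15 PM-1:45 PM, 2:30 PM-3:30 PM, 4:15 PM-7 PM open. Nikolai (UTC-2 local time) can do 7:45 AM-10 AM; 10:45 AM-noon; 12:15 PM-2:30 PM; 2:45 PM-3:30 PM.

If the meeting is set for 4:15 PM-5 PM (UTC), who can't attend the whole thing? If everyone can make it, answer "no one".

Callum, Elena, Kavya, Nikolai

Kavya in UTC: 08:30-12:15, 14:45-15:45, 17:45-18:45 (subtract 3h to convert from UTC+3).
Ravi in UTC: 08:45-11:00, 14:45-17:15 (subtract 2h to convert from UTC+2).
Ana in UTC: 13:45-15:00, 15:15-18:30 (subtract 2h to convert from UTC+2).
Elena in UTC: 09:00-10:00, 11:30-16:00, 17:15-18:45 (subtract 1h to convert from UTC+1).
Quinn in UTC: 09:30-10:30, 11:00-11:30, 12:15-15:15, 15:30-17:00 (add 2h to convert from UTC-2).
Callum in UTC: 08:45-10:00, 10:15-10:45, 11:30-12:30, 13:15-16:00 (subtract 3h to convert from UTC+3).
Nikolai in UTC: 09:45-12:00, 12:45-14:00, 14:15-16:30, 16:45-17:30 (add 2h to convert from UTC-2).
Kavya: not fully free for 16:15-17:00. Ravi: free for 16:15-17:00. Ana: free for 16:15-17:00. Elena: not fully free for 16:15-17:00. Quinn: free for 16:15-17:00. Callum: not fully free for 16:15-17:00. Nikolai: not fully free for 16:15-17:00.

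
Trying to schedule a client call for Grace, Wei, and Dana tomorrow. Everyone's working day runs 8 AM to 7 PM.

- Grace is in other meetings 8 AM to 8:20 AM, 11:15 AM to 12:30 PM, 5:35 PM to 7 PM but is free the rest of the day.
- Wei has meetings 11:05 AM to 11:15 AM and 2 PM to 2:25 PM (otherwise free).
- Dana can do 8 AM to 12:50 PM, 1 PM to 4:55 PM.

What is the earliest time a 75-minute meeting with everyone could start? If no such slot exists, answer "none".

08:20

Grace free: 08:20-11:15, 12:30-17:35 (invert busy blocks within the working day).
Wei free: 08:00-11:05, 11:15-14:00, 14:25-19:00 (invert busy blocks within the working day).
Dana free: 08:00-12:50, 13:00-16:55.
Grace ∩ Wei: 08:20-11:05, 12:30-14:00, 14:25-17:35.
Grace ∩ Wei ∩ Dana: 08:20-11:05, 12:30-12:50, 13:00-14:00, 14:25-16:55.
So the common availability across everyone is 08:20-11:05, 12:30-12:50, 13:00-14:00, 14:25-16:55.
The first common window of at least 75 minutes is 08:20-11:05, so the earliest start is 08:20.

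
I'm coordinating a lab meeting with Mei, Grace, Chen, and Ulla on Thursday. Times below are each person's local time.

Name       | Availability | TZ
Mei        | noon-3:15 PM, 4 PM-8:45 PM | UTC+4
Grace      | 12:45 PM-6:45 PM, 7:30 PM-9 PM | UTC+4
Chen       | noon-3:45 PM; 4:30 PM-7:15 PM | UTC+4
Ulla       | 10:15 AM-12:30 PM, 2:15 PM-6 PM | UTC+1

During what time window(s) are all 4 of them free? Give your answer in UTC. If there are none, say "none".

Mei in UTC: 08:00-11:15, 12:00-16:45 (subtract 4h to convert from UTC+4).
Grace in UTC: 08:45-14:45, 15:30-17:00 (subtract 4h to convert from UTC+4).
Chen in UTC: 08:00-11:45, 12:30-15:15 (subtract 4h to convert from UTC+4).
Ulla in UTC: 09:15-11:30, 13:15-17:00 (subtract 1h to convert from UTC+1).
Mei ∩ Grace: 08:45-11:15, 12:00-14:45, 15:30-16:45.
Mei ∩ Grace ∩ Chen: 08:45-11:15, 12:30-14:45.
Mei ∩ Grace ∩ Chen ∩ Ulla: 09:15-11:15, 13:15-14:45.

09:15-11:15, 13:15-14:45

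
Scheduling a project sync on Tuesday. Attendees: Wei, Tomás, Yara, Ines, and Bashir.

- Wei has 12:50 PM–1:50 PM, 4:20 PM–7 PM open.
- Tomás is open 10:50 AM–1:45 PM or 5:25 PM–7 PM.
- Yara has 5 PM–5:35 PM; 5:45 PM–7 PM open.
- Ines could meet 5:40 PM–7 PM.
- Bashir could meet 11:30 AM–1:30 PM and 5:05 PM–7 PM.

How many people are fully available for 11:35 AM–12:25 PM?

2

Tomás and Bashir can make the full 11:35-12:25 slot — that's 2.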